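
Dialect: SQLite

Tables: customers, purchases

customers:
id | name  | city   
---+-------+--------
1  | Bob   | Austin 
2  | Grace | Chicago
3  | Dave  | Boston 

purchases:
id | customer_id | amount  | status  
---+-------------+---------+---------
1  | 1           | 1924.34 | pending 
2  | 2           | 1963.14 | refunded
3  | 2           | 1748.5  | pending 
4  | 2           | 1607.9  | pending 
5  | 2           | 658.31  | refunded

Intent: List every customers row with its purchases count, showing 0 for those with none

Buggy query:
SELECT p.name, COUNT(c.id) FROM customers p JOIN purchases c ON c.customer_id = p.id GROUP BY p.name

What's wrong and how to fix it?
Bug: An inner join excludes parents with zero children

Fix: Switch to LEFT JOIN to retain unmatched parent rows

Corrected query:
SELECT p.name, COUNT(c.id) FROM customers p LEFT JOIN purchases c ON c.customer_id = p.id GROUP BY p.name

Result:
name  | COUNT(c.id)
------+------------
Bob   | 1          
Dave  | 0          
Grace | 4          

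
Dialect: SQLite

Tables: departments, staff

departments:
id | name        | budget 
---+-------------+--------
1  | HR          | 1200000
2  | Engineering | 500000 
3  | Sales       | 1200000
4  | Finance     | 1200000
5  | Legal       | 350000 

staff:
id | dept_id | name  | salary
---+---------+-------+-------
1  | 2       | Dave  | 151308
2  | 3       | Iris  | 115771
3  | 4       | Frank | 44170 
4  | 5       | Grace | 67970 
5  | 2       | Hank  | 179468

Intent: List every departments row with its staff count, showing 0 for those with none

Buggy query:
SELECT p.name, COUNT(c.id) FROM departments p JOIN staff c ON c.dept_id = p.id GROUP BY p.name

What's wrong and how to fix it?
Bug: INNER JOIN drops departments rows that have no matching staff rows

Fix: Switch to LEFT JOIN to retain unmatched parent rows

Corrected query:
SELECT p.name, COUNT(c.id) FROM departments p LEFT JOIN staff c ON c.dept_id = p.id GROUP BY p.name

Result:
name        | COUNT(c.id)
------------+------------
Engineering | 2          
Finance     | 1          
HR          | 0          
Legal       | 1          
Sales       | 1          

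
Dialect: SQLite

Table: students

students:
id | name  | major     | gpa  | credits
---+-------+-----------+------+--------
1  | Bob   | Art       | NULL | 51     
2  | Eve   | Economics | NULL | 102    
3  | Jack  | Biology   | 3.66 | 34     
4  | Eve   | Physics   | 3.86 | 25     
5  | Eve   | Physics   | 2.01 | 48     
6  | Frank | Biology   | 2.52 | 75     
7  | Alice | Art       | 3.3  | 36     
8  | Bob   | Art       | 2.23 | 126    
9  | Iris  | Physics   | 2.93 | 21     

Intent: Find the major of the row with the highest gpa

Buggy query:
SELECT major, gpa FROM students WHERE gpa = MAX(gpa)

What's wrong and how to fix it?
Bug: WHERE is evaluated per row; an aggregate over the whole table isn't defined there

Fix: Wrap MAX in a scalar subquery so WHERE compares against a single value

Corrected query:
SELECT major, gpa FROM students WHERE gpa = (SELECT MAX(gpa) FROM students)

Result:
major   | gpa 
--------+-----
Physics | 3.86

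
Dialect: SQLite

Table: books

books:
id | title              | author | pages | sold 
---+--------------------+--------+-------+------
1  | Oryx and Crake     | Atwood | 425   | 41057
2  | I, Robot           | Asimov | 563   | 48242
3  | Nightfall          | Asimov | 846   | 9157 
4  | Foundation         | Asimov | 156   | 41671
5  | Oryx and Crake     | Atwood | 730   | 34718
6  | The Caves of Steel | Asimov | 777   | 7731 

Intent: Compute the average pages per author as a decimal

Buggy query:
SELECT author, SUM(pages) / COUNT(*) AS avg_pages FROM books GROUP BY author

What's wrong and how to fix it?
Bug: Both operands are integers, so '/' performs integer division and truncates

Fix: Multiply by 1.0 (or CAST to REAL) to force floating-point division

Corrected query:
SELECT author, SUM(pages) * 1.0 / COUNT(*) AS avg_pages FROM books GROUP BY author

Result:
author | avg_pages
-------+----------
Asimov | 585.5    
Atwood | 577.5    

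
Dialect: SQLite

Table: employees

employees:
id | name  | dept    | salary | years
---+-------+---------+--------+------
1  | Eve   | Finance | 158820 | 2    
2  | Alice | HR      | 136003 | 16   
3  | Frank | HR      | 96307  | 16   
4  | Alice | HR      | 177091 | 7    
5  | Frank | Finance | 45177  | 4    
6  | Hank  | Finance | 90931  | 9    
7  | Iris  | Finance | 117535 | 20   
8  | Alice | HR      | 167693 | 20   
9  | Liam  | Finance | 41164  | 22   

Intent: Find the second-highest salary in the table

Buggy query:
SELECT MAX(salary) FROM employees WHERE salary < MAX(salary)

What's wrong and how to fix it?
Bug: MAX(salary) on the right of the comparison is an aggregate-in-WHERE error

Fix: Put the inner MAX in a scalar subquery

Corrected query:
SELECT MAX(salary) FROM employees WHERE salary < (SELECT MAX(salary) FROM employees)

Result:
MAX(salary)
-----------
167693     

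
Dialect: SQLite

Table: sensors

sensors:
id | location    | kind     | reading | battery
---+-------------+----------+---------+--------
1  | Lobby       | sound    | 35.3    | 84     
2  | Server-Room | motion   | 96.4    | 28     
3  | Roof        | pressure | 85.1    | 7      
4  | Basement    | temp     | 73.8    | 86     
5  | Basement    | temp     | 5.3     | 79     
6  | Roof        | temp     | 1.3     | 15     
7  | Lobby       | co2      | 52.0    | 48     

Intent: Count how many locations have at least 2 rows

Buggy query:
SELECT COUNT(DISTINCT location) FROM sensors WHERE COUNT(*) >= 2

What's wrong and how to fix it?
Bug: COUNT(*) cannot appear in WHERE; the per-group count doesn't exist yet

Fix: Use a subquery that GROUPs and filters with HAVING, then count its rows

Corrected query:
SELECT COUNT(*) FROM (SELECT location FROM sensors GROUP BY location HAVING COUNT(*) >= 2)

Result:
COUNT(*)
--------
3       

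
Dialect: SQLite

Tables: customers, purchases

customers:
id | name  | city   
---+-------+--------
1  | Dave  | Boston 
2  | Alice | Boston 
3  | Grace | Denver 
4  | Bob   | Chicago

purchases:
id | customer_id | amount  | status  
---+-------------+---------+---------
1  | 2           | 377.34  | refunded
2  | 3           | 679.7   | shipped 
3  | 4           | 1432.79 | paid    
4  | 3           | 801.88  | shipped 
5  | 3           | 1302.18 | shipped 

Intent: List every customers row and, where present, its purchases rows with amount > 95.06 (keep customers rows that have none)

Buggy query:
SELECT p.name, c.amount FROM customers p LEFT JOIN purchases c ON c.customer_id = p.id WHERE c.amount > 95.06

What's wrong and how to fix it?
Bug: Filtering c.amount in WHERE discards the NULL rows produced by LEFT JOIN, turning it into an inner join

Fix: Put 'c.amount > 95.06' in the JOIN's ON clause instead of WHERE

Corrected query:
SELECT p.name, c.amount FROM customers p LEFT JOIN purchases c ON c.customer_id = p.id AND c.amount > 95.06

Result:
name  | amount 
------+--------
Dave  | NULL   
Alice | 377.34 
Grace | 679.7  
Grace | 801.88 
Grace | 1302.18
Bob   | 1432.79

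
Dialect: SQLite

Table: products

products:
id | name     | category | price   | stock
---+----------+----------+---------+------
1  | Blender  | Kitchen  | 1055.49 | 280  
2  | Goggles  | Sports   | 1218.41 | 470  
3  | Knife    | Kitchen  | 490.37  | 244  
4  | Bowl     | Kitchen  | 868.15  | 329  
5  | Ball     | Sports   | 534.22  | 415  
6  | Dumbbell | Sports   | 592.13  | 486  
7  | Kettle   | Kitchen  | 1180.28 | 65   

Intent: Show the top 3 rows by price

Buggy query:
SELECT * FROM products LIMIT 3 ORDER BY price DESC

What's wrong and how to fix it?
Bug: LIMIT must come after ORDER BY

Fix: Sort with ORDER BY, then apply LIMIT

Corrected query:
SELECT * FROM products ORDER BY price DESC LIMIT 3

Result:
id | name    | category | price   | stock
---+---------+----------+---------+------
2  | Goggles | Sports   | 1218.41 | 470  
7  | Kettle  | Kitchen  | 1180.28 | 65   
1  | Blender | Kitchen  | 1055.49 | 280  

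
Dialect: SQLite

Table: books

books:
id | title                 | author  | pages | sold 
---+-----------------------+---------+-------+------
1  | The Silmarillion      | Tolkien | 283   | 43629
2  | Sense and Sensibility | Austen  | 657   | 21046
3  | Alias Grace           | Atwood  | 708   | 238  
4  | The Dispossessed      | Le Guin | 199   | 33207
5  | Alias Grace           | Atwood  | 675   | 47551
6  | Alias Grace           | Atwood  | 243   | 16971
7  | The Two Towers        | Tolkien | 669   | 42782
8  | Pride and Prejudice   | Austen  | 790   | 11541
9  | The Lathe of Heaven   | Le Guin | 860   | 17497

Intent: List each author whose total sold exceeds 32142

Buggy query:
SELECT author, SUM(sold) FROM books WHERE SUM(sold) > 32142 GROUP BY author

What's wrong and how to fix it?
Bug: Aggregate functions cannot appear in a WHERE clause

Fix: Move the aggregate condition to a HAVING clause

Corrected query:
SELECT author, SUM(sold) FROM books GROUP BY author HAVING SUM(sold) > 32142

Result:
author  | SUM(sold)
--------+----------
Atwood  | 64760    
Austen  | 32587    
Le Guin | 50704    
Tolkien | 86411    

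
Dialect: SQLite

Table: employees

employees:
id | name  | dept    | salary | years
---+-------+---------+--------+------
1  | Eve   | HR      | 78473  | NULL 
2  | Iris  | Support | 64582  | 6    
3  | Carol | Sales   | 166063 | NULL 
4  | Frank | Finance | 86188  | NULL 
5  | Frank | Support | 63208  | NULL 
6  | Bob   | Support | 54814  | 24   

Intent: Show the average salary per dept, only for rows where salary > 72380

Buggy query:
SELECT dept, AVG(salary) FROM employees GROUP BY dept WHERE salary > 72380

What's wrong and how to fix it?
Bug: Row-level WHERE must come before GROUP BY in the clause order

Fix: Move the WHERE clause before GROUP BY

Corrected query:
SELECT dept, AVG(salary) FROM employees WHERE salary > 72380 GROUP BY dept

Result:
dept    | AVG(salary)
--------+------------
Finance | 86188      
HR      | 78473      
Sales   | 166063     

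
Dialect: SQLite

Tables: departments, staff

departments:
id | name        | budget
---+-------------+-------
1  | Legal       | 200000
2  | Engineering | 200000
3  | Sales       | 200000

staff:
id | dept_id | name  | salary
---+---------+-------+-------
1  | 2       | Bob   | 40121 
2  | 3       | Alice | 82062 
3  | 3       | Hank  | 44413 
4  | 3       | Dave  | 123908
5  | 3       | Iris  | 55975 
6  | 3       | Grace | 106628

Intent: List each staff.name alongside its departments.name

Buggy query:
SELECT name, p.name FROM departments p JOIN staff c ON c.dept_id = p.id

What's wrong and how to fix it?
Bug: 'name' exists in both joined tables, so the database can't tell which one is meant

Fix: Qualify the column with its table alias (c.name)

Corrected query:
SELECT c.name, p.name FROM departments p JOIN staff c ON c.dept_id = p.id

Result:
name  | name       
------+------------
Bob   | Engineering
Alice | Sales      
Hank  | Sales      
Dave  | Sales      
Iris  | Sales      
Grace | Sales      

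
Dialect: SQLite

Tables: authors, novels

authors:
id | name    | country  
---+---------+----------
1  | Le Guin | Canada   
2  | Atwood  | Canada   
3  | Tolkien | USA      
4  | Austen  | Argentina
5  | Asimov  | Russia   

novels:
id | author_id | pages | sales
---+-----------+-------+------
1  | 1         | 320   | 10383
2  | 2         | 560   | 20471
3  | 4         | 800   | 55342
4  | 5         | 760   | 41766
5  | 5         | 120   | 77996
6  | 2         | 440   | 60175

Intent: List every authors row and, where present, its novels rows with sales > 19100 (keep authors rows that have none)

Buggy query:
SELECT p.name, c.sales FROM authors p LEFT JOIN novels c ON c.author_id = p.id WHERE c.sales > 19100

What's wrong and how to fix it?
Bug: Filtering c.sales in WHERE discards the NULL rows produced by LEFT JOIN, turning it into an inner join

Fix: Move the right-table condition into the ON clause so unmatched parents are kept

Corrected query:
SELECT p.name, c.sales FROM authors p LEFT JOIN novels c ON c.author_id = p.id AND c.sales > 19100

Result:
name    | sales
--------+------
Le Guin | NULL 
Atwood  | 20471
Atwood  | 60175
Tolkien | NULL 
Austen  | 55342
Asimov  | 41766
Asimov  | 77996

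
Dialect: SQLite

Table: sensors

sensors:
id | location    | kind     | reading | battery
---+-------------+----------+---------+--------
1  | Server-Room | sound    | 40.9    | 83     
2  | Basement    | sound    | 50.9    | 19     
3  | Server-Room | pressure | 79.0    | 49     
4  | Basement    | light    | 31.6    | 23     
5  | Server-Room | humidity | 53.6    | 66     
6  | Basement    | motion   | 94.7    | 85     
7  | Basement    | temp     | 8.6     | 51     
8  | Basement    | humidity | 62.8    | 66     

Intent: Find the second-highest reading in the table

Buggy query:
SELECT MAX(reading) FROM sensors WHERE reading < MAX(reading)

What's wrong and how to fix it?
Bug: MAX(reading) on the right of the comparison is an aggregate-in-WHERE error

Fix: Put the inner MAX in a scalar subquery

Corrected query:
SELECT MAX(reading) FROM sensors WHERE reading < (SELECT MAX(reading) FROM sensors)

Result:
MAX(reading)
------------
79          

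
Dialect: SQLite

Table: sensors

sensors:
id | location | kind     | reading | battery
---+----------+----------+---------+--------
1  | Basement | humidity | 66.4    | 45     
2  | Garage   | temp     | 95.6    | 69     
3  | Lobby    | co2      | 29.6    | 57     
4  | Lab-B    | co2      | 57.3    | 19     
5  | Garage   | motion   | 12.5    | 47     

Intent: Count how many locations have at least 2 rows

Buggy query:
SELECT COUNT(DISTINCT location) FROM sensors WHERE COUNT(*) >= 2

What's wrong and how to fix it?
Bug: WHERE filters individual rows, not groups, so a group-level COUNT is invalid there

Fix: Group first with HAVING COUNT(*) >= 2, then COUNT the resulting groups

Corrected query:
SELECT COUNT(*) FROM (SELECT location FROM sensors GROUP BY location HAVING COUNT(*) >= 2)

Result:
COUNT(*)
--------
1       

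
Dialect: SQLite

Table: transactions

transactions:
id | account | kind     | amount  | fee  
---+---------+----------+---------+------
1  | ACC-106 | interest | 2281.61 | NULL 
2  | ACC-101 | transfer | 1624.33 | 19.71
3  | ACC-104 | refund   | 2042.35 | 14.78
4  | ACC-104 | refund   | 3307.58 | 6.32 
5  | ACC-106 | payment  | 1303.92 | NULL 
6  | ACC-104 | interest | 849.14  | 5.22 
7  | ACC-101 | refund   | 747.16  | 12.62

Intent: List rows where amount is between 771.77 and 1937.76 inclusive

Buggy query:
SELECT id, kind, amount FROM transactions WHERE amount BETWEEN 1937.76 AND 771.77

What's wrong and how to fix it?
Bug: BETWEEN expects the lower bound first; with 1937.76 AND 771.77 the range is empty

Fix: Swap the bounds so the smaller value comes first

Corrected query:
SELECT id, kind, amount FROM transactions WHERE amount BETWEEN 771.77 AND 1937.76

Result:
id | kind     | amount 
---+----------+--------
2  | transfer | 1624.33
5  | payment  | 1303.92
6  | interest | 849.14 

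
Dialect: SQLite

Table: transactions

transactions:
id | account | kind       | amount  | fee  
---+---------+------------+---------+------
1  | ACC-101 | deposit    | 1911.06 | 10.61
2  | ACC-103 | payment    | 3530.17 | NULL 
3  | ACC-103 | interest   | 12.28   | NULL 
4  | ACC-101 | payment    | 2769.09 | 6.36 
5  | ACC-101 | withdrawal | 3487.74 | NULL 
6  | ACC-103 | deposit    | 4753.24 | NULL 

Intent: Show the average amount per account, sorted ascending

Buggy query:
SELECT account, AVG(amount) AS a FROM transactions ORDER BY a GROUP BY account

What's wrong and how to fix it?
Bug: GROUP BY must precede ORDER BY

Fix: Move ORDER BY to the end, after GROUP BY

Corrected query:
SELECT account, AVG(amount) AS a FROM transactions GROUP BY account ORDER BY a

Result:
account | a      
--------+--------
ACC-101 | 2722.63
ACC-103 | 2765.23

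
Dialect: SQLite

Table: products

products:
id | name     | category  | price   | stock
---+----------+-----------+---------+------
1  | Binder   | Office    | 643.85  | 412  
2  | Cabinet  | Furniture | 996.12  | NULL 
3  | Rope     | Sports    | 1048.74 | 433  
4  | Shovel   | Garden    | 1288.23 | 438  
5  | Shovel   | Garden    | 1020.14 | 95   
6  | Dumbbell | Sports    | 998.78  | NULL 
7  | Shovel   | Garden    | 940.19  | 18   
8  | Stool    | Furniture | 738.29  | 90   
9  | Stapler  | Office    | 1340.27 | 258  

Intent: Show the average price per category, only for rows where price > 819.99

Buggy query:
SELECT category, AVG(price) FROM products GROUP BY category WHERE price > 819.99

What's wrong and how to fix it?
Bug: WHERE cannot follow GROUP BY

Fix: Move the WHERE clause before GROUP BY

Corrected query:
SELECT category, AVG(price) FROM products WHERE price > 819.99 GROUP BY category

Result:
category  | AVG(price) 
----------+------------
Furniture | 996.12     
Garden    | 1082.853333
Office    | 1340.27    
Sports    | 1023.76    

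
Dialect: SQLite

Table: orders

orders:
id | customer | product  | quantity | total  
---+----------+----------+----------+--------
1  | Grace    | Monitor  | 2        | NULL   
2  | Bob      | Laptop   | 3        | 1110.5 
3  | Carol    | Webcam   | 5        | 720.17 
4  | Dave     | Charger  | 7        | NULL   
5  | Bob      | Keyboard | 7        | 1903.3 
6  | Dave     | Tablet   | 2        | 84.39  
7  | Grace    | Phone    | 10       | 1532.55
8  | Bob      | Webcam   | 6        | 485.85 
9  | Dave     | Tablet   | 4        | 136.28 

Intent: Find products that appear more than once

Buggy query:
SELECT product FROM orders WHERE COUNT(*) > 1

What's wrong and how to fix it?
Bug: WHERE can't reference COUNT(*); aggregates are computed after WHERE

Fix: Group first, then use HAVING for the count condition

Corrected query:
SELECT product FROM orders GROUP BY product HAVING COUNT(*) > 1

Result:
product
-------
Tablet 
Webcam 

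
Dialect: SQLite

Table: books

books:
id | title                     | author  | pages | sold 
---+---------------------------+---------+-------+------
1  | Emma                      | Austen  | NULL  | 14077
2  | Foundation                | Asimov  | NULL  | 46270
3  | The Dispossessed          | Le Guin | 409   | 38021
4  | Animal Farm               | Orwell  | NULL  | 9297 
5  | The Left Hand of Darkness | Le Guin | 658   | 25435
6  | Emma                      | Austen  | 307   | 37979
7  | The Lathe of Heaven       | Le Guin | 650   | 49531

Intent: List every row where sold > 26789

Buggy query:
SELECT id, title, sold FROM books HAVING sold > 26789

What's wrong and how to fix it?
Bug: HAVING filters the output of aggregation, but this query has no GROUP BY and no aggregate functions, so SQLite rejects it (HAVING clause on a non-aggregate query); the condition here is per row

Fix: Use WHERE for row-level filtering

Corrected query:
SELECT id, title, sold FROM books WHERE sold > 26789

Result:
id | title               | sold 
---+---------------------+------
2  | Foundation          | 46270
3  | The Dispossessed    | 38021
6  | Emma                | 37979
7  | The Lathe of Heaven | 49531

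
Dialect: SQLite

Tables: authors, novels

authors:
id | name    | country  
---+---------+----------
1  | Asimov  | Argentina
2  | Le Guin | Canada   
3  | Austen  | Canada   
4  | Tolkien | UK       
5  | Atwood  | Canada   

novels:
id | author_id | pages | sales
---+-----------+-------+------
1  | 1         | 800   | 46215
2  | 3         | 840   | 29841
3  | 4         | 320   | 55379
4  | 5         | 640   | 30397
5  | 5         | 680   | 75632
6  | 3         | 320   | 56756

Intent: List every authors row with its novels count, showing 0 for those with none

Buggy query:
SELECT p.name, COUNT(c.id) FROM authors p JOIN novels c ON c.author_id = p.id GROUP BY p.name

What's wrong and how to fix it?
Bug: INNER JOIN drops authors rows that have no matching novels rows

Fix: Use LEFT JOIN so parents without children still appear (COUNT(c.id) gives 0)

Corrected query:
SELECT p.name, COUNT(c.id) FROM authors p LEFT JOIN novels c ON c.author_id = p.id GROUP BY p.name

Result:
name    | COUNT(c.id)
--------+------------
Asimov  | 1          
Atwood  | 2          
Austen  | 2          
Le Guin | 0          
Tolkien | 1          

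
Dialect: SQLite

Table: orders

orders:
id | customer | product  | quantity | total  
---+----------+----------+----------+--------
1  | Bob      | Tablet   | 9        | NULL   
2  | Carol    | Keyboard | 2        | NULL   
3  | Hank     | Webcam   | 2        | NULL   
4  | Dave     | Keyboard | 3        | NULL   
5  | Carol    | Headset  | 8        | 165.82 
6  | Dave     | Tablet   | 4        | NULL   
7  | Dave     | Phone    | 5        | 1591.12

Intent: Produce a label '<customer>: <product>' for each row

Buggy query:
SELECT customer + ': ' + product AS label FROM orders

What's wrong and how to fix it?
Bug: '+' is numeric addition; on text columns SQLite converts them to 0 instead of concatenating

Fix: Use the || operator for string concatenation

Corrected query:
SELECT customer || ': ' || product AS label FROM orders

Result:
label          
---------------
Bob: Tablet    
Carol: Keyboard
Hank: Webcam   
Dave: Keyboard 
Carol: Headset 
Dave: Tablet   
Dave: Phone    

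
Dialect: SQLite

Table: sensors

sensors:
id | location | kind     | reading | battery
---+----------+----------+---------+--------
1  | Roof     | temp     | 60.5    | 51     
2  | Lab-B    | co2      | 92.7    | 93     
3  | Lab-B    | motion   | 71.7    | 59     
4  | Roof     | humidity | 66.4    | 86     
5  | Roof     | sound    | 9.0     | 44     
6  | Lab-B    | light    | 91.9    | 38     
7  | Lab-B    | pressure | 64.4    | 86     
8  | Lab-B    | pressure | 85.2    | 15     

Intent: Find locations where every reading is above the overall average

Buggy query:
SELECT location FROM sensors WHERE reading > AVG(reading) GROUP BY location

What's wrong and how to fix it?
Bug: WHERE evaluates per row before aggregation, so AVG() is unavailable

Fix: Use a subquery for AVG and a HAVING MIN(...) filter so the condition holds for every row in the group

Corrected query:
SELECT location FROM sensors GROUP BY location HAVING MIN(reading) > (SELECT AVG(reading) FROM sensors)

Result:
(no rows)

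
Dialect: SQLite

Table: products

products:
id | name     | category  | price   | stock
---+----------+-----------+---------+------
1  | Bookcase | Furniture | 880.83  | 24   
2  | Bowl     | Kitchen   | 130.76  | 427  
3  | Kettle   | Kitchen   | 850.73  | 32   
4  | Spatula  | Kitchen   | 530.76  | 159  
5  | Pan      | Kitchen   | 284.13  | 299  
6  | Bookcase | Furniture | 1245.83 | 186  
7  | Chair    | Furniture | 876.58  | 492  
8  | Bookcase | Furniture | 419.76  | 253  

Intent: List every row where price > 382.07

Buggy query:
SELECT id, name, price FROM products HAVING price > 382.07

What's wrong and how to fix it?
Bug: This is a non-aggregate query (no GROUP BY, no aggregates), so in SQLite the HAVING clause is invalid here; a row-level condition belongs in WHERE

Fix: Use WHERE for row-level filtering

Corrected query:
SELECT id, name, price FROM products WHERE price > 382.07

Result:
id | name     | price  
---+----------+--------
1  | Bookcase | 880.83 
3  | Kettle   | 850.73 
4  | Spatula  | 530.76 
6  | Bookcase | 1245.83
7  | Chair    | 876.58 
8  | Bookcase | 419.76 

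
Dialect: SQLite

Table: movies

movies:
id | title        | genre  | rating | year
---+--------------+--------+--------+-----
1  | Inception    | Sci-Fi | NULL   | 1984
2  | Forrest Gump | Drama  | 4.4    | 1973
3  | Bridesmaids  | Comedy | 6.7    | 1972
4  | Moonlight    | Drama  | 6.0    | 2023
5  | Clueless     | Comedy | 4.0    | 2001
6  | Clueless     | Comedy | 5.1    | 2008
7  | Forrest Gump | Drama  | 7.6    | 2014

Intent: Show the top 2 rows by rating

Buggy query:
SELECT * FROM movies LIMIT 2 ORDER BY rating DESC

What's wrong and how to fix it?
Bug: LIMIT must come after ORDER BY

Fix: Swap the clauses: ORDER BY first, then LIMIT

Corrected query:
SELECT * FROM movies ORDER BY rating DESC LIMIT 2

Result:
id | title        | genre  | rating | year
---+--------------+--------+--------+-----
7  | Forrest Gump | Drama  | 7.6    | 2014
3  | Bridesmaids  | Comedy | 6.7    | 1972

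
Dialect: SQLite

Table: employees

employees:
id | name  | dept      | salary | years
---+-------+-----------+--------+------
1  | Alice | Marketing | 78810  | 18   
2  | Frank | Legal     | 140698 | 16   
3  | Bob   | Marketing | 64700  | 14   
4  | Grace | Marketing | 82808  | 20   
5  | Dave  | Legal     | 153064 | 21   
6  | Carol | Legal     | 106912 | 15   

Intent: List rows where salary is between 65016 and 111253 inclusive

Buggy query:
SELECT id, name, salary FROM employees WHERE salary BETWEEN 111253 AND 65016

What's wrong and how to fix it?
Bug: BETWEEN expects the lower bound first; with 111253 AND 65016 the range is empty

Fix: Write BETWEEN 65016 AND 111253

Corrected query:
SELECT id, name, salary FROM employees WHERE salary BETWEEN 65016 AND 111253

Result:
id | name  | salary
---+-------+-------
1  | Alice | 78810 
4  | Grace | 82808 
6  | Carol | 106912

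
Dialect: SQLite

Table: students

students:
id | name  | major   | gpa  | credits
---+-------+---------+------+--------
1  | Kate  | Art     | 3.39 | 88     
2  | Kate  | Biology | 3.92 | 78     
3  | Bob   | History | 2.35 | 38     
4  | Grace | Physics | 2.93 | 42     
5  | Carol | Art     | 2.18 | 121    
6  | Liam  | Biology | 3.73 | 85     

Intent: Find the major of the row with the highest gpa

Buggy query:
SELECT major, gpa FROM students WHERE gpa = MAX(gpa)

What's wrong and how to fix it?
Bug: MAX(gpa) is an aggregate and cannot be used directly in WHERE

Fix: Wrap MAX in a scalar subquery so WHERE compares against a single value

Corrected query:
SELECT major, gpa FROM students WHERE gpa = (SELECT MAX(gpa) FROM students)

Result:
major   | gpa 
--------+-----
Biology | 3.92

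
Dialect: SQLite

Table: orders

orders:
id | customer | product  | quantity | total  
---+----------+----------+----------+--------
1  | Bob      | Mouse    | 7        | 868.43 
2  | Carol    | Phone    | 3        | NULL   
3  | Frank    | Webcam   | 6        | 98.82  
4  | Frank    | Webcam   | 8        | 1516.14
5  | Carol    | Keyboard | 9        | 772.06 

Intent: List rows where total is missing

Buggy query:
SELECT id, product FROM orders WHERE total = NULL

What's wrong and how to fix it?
Bug: Comparing to NULL with '=' never matches; NULL = NULL is unknown, not true

Fix: Replace '= NULL' with 'IS NULL'

Corrected query:
SELECT id, product FROM orders WHERE total IS NULL

Result:
id | product
---+--------
2  | Phone  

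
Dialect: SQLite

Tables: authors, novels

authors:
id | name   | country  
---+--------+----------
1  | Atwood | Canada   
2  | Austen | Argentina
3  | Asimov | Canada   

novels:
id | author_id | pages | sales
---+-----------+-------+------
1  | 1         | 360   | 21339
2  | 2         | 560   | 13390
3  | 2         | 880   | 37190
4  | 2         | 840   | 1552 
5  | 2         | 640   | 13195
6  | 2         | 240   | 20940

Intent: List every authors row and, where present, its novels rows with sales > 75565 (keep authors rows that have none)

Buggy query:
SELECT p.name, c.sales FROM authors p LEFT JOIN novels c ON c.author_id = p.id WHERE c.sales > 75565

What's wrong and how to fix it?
Bug: A WHERE condition on the right-hand table after LEFT JOIN drops unmatched parents

Fix: Move the right-table condition into the ON clause so unmatched parents are kept

Corrected query:
SELECT p.name, c.sales FROM authors p LEFT JOIN novels c ON c.author_id = p.id AND c.sales > 75565

Result:
name   | sales
-------+------
Atwood | NULL 
Austen | NULL 
Asimov | NULL 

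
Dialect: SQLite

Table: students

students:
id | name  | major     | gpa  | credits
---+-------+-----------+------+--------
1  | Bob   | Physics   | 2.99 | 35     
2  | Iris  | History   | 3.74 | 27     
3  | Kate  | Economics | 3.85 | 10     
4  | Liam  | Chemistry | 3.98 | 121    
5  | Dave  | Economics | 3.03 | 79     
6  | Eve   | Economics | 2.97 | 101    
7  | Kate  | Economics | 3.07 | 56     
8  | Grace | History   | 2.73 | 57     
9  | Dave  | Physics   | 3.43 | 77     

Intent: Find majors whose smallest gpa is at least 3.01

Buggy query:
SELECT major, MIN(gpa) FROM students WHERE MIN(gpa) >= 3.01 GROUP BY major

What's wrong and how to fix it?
Bug: MIN() in WHERE is a misuse of aggregate

Fix: Replace WHERE with HAVING after the GROUP BY

Corrected query:
SELECT major, MIN(gpa) FROM students GROUP BY major HAVING MIN(gpa) >= 3.01

Result:
major     | MIN(gpa)
----------+---------
Chemistry | 3.98    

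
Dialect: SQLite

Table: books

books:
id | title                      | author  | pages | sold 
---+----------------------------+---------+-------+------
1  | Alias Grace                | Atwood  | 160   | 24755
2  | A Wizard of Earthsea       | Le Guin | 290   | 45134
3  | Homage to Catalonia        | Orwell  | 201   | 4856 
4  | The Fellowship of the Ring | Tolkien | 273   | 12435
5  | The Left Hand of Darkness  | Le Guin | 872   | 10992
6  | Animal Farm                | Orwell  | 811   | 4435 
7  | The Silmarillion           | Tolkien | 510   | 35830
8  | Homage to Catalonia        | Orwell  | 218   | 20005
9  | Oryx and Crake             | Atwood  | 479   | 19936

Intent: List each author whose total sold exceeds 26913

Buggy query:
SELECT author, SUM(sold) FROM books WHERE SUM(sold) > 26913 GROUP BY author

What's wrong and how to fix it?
Bug: WHERE runs before GROUP BY, so aggregates aren't available there

Fix: Use HAVING (which filters groups after aggregation) instead of WHERE

Corrected query:
SELECT author, SUM(sold) FROM books GROUP BY author HAVING SUM(sold) > 26913

Result:
author  | SUM(sold)
--------+----------
Atwood  | 44691    
Le Guin | 56126    
Orwell  | 29296    
Tolkien | 48265    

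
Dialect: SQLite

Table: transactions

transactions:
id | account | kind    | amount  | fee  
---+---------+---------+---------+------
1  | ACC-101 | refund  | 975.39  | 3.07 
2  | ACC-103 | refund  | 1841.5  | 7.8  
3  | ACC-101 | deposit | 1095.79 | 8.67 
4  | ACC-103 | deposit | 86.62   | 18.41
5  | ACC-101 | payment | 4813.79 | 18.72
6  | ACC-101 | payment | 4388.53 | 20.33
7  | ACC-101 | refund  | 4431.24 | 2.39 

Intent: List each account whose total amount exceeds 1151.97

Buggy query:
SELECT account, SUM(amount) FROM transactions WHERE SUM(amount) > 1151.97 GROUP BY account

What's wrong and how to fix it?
Bug: SUM(amount) is an aggregate, but WHERE filters rows before aggregation

Fix: Move the aggregate condition to a HAVING clause

Corrected query:
SELECT account, SUM(amount) FROM transactions GROUP BY account HAVING SUM(amount) > 1151.97

Result:
account | SUM(amount)
--------+------------
ACC-101 | 15704.74   
ACC-103 | 1928.12    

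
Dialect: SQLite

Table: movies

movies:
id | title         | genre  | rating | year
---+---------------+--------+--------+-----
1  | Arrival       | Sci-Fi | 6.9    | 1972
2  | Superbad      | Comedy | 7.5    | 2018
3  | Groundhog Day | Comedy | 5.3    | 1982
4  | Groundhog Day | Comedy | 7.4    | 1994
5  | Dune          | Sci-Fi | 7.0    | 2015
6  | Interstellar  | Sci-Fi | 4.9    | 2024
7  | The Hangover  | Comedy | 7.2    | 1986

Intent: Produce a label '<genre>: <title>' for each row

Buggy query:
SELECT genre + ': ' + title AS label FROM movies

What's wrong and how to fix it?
Bug: SQLite uses || for string concatenation; + coerces text to numbers (yielding 0)

Fix: Replace + with || to concatenate text

Corrected query:
SELECT genre || ': ' || title AS label FROM movies

Result:
label                
---------------------
Sci-Fi: Arrival      
Comedy: Superbad     
Comedy: Groundhog Day
Comedy: Groundhog Day
Sci-Fi: Dune         
Sci-Fi: Interstellar 
Comedy: The Hangover 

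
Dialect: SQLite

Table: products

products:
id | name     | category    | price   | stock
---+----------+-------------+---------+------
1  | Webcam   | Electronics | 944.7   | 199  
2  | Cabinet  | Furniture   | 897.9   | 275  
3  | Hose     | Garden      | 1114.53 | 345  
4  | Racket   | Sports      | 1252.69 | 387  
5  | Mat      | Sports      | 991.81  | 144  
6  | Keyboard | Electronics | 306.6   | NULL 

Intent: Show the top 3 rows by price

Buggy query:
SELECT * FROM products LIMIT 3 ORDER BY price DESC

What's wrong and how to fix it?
Bug: LIMIT must come after ORDER BY

Fix: Swap the clauses: ORDER BY first, then LIMIT

Corrected query:
SELECT * FROM products ORDER BY price DESC LIMIT 3

Result:
id | name   | category | price   | stock
---+--------+----------+---------+------
4  | Racket | Sports   | 1252.69 | 387  
3  | Hose   | Garden   | 1114.53 | 345  
5  | Mat    | Sports   | 991.81  | 144  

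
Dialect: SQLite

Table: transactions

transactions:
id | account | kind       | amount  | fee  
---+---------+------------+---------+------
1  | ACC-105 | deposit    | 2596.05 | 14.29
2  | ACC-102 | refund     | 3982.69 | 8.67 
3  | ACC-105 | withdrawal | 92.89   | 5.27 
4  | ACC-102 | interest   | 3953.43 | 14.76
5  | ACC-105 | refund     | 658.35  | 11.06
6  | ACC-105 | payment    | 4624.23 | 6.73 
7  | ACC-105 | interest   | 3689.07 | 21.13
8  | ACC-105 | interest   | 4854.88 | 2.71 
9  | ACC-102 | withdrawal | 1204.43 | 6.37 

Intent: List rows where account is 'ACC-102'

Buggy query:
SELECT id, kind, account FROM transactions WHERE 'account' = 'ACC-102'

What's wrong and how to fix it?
Bug: 'account' in single quotes is a string literal, not the column; the comparison is literal-vs-literal and never true

Fix: Reference the column as account without single quotes

Corrected query:
SELECT id, kind, account FROM transactions WHERE account = 'ACC-102'

Result:
id | kind       | account
---+------------+--------
2  | refund     | ACC-102
4  | interest   | ACC-102
9  | withdrawal | ACC-102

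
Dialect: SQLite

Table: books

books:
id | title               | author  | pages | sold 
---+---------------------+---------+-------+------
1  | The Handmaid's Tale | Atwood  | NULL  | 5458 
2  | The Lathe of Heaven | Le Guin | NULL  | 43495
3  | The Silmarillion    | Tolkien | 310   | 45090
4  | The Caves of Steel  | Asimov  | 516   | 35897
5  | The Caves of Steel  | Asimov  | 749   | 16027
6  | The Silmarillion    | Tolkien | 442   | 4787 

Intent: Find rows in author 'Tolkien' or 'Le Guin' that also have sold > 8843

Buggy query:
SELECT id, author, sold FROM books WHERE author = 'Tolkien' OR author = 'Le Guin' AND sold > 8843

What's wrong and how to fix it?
Bug: Without parentheses, AND is evaluated before OR, so the sold filter only applies to the 'Le Guin' branch

Fix: Add parentheses around the OR so the AND applies to both alternatives

Corrected query:
SELECT id, author, sold FROM books WHERE (author = 'Tolkien' OR author = 'Le Guin') AND sold > 8843

Result:
id | author  | sold 
---+---------+------
2  | Le Guin | 43495
3  | Tolkien | 45090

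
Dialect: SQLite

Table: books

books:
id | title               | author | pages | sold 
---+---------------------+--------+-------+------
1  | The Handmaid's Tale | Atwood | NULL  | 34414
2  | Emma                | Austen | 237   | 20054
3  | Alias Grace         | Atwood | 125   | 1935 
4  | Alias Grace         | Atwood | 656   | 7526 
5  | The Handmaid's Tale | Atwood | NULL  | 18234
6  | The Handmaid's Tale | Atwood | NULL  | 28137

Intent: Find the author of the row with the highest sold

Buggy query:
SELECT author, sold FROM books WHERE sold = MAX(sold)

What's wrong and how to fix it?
Bug: WHERE is evaluated per row; an aggregate over the whole table isn't defined there

Fix: Wrap MAX in a scalar subquery so WHERE compares against a single value

Corrected query:
SELECT author, sold FROM books WHERE sold = (SELECT MAX(sold) FROM books)

Result:
author | sold 
-------+------
Atwood | 34414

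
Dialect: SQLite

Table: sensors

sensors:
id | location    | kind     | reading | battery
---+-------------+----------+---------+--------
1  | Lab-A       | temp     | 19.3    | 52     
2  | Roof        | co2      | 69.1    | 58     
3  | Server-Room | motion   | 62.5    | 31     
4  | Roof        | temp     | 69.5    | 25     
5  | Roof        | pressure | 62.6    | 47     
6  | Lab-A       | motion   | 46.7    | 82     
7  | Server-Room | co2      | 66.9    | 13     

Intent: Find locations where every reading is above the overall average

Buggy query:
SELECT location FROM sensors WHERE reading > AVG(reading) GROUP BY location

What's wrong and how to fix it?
Bug: WHERE evaluates per row before aggregation, so AVG() is unavailable

Fix: Use a subquery for AVG and a HAVING MIN(...) filter so the condition holds for every row in the group

Corrected query:
SELECT location FROM sensors GROUP BY location HAVING MIN(reading) > (SELECT AVG(reading) FROM sensors)

Result:
location   
-----------
Roof       
Server-Room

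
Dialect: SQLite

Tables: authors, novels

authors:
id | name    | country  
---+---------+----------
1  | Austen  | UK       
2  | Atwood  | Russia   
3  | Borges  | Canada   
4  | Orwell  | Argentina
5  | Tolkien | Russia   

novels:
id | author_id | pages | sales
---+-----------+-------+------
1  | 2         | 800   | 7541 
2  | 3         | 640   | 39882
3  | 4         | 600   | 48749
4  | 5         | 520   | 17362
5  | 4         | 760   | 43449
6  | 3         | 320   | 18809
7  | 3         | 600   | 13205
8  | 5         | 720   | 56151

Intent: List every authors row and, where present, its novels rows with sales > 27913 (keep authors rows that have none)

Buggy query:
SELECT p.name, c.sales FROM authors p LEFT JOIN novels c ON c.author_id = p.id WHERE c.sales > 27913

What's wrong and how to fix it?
Bug: A WHERE condition on the right-hand table after LEFT JOIN drops unmatched parents

Fix: Put 'c.sales > 27913' in the JOIN's ON clause instead of WHERE

Corrected query:
SELECT p.name, c.sales FROM authors p LEFT JOIN novels c ON c.author_id = p.id AND c.sales > 27913

Result:
name    | sales
--------+------
Austen  | NULL 
Atwood  | NULL 
Borges  | 39882
Orwell  | 43449
Orwell  | 48749
Tolkien | 56151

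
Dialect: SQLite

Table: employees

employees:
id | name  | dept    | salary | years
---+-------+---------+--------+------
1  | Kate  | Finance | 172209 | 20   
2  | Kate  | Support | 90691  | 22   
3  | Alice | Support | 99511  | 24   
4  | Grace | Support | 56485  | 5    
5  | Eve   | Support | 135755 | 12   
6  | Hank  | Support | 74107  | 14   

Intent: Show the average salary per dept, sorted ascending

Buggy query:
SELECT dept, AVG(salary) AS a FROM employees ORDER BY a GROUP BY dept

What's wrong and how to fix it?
Bug: GROUP BY must precede ORDER BY

Fix: Reorder: SELECT … FROM … GROUP BY … ORDER BY …

Corrected query:
SELECT dept, AVG(salary) AS a FROM employees GROUP BY dept ORDER BY a

Result:
dept    | a      
--------+--------
Support | 91309.8
Finance | 172209 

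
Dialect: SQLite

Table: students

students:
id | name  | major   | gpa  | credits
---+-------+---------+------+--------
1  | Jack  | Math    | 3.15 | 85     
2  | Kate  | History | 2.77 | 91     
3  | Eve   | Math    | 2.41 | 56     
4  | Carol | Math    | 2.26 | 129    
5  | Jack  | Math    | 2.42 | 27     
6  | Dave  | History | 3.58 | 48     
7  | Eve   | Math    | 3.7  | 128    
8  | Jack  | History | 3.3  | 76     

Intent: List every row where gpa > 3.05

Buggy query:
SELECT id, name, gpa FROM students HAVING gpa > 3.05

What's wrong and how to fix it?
Bug: HAVING filters the output of aggregation, but this query has no GROUP BY and no aggregate functions, so SQLite rejects it (HAVING clause on a non-aggregate query); the condition here is per row

Fix: Use WHERE for row-level filtering

Corrected query:
SELECT id, name, gpa FROM students WHERE gpa > 3.05

Result:
id | name | gpa 
---+------+-----
1  | Jack | 3.15
6  | Dave | 3.58
7  | Eve  | 3.7 
8  | Jack | 3.3 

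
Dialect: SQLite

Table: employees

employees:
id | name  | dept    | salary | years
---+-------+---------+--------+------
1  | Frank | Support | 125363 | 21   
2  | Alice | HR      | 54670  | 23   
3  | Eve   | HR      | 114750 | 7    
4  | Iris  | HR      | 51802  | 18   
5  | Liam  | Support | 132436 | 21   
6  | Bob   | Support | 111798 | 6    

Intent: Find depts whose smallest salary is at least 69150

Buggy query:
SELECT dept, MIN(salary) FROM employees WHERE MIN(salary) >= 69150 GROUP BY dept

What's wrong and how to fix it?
Bug: MIN() in WHERE is a misuse of aggregate

Fix: Use HAVING for the per-group MIN condition

Corrected query:
SELECT dept, MIN(salary) FROM employees GROUP BY dept HAVING MIN(salary) >= 69150

Result:
dept    | MIN(salary)
--------+------------
Support | 111798     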